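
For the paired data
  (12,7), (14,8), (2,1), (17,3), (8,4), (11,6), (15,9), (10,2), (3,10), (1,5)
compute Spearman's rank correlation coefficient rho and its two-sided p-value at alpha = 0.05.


Step 1: Rank x and y separately (midranks; no ties here).
rank(x): 12->7, 14->8, 2->2, 17->10, 8->4, 11->6, 15->9, 10->5, 3->3, 1->1
rank(y): 7->7, 8->8, 1->1, 3->3, 4->4, 6->6, 9->9, 2->2, 10->10, 5->5
Step 2: d_i = R_x(i) - R_y(i); compute d_i^2.
  (7-7)^2=0, (8-8)^2=0, (2-1)^2=1, (10-3)^2=49, (4-4)^2=0, (6-6)^2=0, (9-9)^2=0, (5-2)^2=9, (3-10)^2=49, (1-5)^2=16
sum(d^2) = 124.
Step 3: rho = 1 - 6*124 / (10*(10^2 - 1)) = 1 - 744/990 = 0.248485.
Step 4: Under H0, t = rho * sqrt((n-2)/(1-rho^2)) = 0.7256 ~ t(8).
Step 5: Two-sided p-value from the t-distribution with 8 df = 0.488776.
Step 6: alpha = 0.05. fail to reject H0.

rho = 0.2485, p = 0.488776, fail to reject H0 at alpha = 0.05.


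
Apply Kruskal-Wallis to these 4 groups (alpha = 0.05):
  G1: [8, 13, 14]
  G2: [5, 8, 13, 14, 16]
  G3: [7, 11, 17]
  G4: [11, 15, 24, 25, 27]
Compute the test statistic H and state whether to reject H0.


Step 1: Combine all N = 16 observations and assign midranks.
sorted (value, group, rank): (5,G2,1), (7,G3,2), (8,G1,3.5), (8,G2,3.5), (11,G3,5.5), (11,G4,5.5), (13,G1,7.5), (13,G2,7.5), (14,G1,9.5), (14,G2,9.5), (15,G4,11), (16,G2,12), (17,G3,13), (24,G4,14), (25,G4,15), (27,G4,16)
Step 2: Sum ranks within each group.
R_1 = 20.5 (n_1 = 3)
R_2 = 33.5 (n_2 = 5)
R_3 = 20.5 (n_3 = 3)
R_4 = 61.5 (n_4 = 5)
Step 3: H = 12/(N(N+1)) * sum(R_i^2/n_i) - 3(N+1)
     = 12/(16*17) * (20.5^2/3 + 33.5^2/5 + 20.5^2/3 + 61.5^2/5) - 3*17
     = 0.044118 * 1261.07 - 51
     = 4.635294.
Step 4: Ties present; correction factor C = 1 - 24/(16^3 - 16) = 0.994118. Corrected H = 4.635294 / 0.994118 = 4.662722.
Step 5: Under H0, H ~ chi^2(3); p-value = 0.198227.
Step 6: alpha = 0.05. fail to reject H0.

H = 4.6627, df = 3, p = 0.198227, fail to reject H0.


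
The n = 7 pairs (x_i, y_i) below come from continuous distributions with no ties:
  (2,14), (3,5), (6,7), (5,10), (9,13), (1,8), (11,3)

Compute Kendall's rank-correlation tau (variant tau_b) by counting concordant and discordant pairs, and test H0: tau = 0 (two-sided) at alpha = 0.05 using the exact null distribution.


Step 1: Enumerate the 21 unordered pairs (i,j) with i<j and classify each by sign(x_j-x_i) * sign(y_j-y_i).
  (1,2):dx=+1,dy=-9->D; (1,3):dx=+4,dy=-7->D; (1,4):dx=+3,dy=-4->D; (1,5):dx=+7,dy=-1->D
  (1,6):dx=-1,dy=-6->C; (1,7):dx=+9,dy=-11->D; (2,3):dx=+3,dy=+2->C; (2,4):dx=+2,dy=+5->C
  (2,5):dx=+6,dy=+8->C; (2,6):dx=-2,dy=+3->D; (2,7):dx=+8,dy=-2->D; (3,4):dx=-1,dy=+3->D
  (3,5):dx=+3,dy=+6->C; (3,6):dx=-5,dy=+1->D; (3,7):dx=+5,dy=-4->D; (4,5):dx=+4,dy=+3->C
  (4,6):dx=-4,dy=-2->C; (4,7):dx=+6,dy=-7->D; (5,6):dx=-8,dy=-5->C; (5,7):dx=+2,dy=-10->D
  (6,7):dx=+10,dy=-5->D
Step 2: C = 8, D = 13, total pairs = 21.
Step 3: tau = (C - D)/(n(n-1)/2) = (8 - 13)/21 = -0.238095.
Step 4: Exact two-sided p-value (enumerate n! = 5040 permutations of y under H0): p = 0.561905.
Step 5: alpha = 0.05. fail to reject H0.

tau_b = -0.2381 (C=8, D=13), p = 0.561905, fail to reject H0.


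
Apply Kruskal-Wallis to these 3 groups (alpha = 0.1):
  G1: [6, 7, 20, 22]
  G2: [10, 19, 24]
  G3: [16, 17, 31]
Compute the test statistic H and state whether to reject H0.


Step 1: Combine all N = 10 observations and assign midranks.
sorted (value, group, rank): (6,G1,1), (7,G1,2), (10,G2,3), (16,G3,4), (17,G3,5), (19,G2,6), (20,G1,7), (22,G1,8), (24,G2,9), (31,G3,10)
Step 2: Sum ranks within each group.
R_1 = 18 (n_1 = 4)
R_2 = 18 (n_2 = 3)
R_3 = 19 (n_3 = 3)
Step 3: H = 12/(N(N+1)) * sum(R_i^2/n_i) - 3(N+1)
     = 12/(10*11) * (18^2/4 + 18^2/3 + 19^2/3) - 3*11
     = 0.109091 * 309.333 - 33
     = 0.745455.
Step 4: No ties, so H is used without correction.
Step 5: Under H0, H ~ chi^2(2); p-value = 0.688853.
Step 6: alpha = 0.1. fail to reject H0.

H = 0.7455, df = 2, p = 0.688853, fail to reject H0.


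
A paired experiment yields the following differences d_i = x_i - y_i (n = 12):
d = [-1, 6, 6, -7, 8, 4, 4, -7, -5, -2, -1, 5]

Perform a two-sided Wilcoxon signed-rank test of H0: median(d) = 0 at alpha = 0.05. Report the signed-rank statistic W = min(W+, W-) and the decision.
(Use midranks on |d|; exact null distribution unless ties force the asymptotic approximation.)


Step 1: Drop any zero differences (none here) and take |d_i|.
|d| = [1, 6, 6, 7, 8, 4, 4, 7, 5, 2, 1, 5]
Step 2: Midrank |d_i| (ties get averaged ranks).
ranks: |1|->1.5, |6|->8.5, |6|->8.5, |7|->10.5, |8|->12, |4|->4.5, |4|->4.5, |7|->10.5, |5|->6.5, |2|->3, |1|->1.5, |5|->6.5
Step 3: Attach original signs; sum ranks with positive sign and with negative sign.
W+ = 8.5 + 8.5 + 12 + 4.5 + 4.5 + 6.5 = 44.5
W- = 1.5 + 10.5 + 10.5 + 6.5 + 3 + 1.5 = 33.5
(Check: W+ + W- = 78 should equal n(n+1)/2 = 78.)
Step 4: Test statistic W = min(W+, W-) = 33.5.
Step 5: Ties in |d|, so use the tie-corrected normal approximation.
        E[W] = n(n+1)/4 = 12*13/4 = 39.
        Tie groups: |d|=1 (t=2), |d|=4 (t=2), |d|=5 (t=2), |d|=6 (t=2), |d|=7 (t=2); sum(t^3 - t) = 30.
        Var[W] = n(n+1)(2n+1)/24 - sum(t^3-t)/48 = 3900/24 - 30/48 = 161.875.
        z = (W - E[W]) / sqrt(Var[W]) = (33.5 - 39) / 12.7230 = -0.4323.
        Two-sided p = 2*Phi(z) = 0.665532.
Step 6: alpha = 0.05. fail to reject H0.

W+ = 44.5, W- = 33.5, W = min = 33.5, p = 0.665532, fail to reject H0.


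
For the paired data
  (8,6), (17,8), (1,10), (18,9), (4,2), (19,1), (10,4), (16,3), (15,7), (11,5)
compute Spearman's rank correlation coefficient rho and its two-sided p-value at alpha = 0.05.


Step 1: Rank x and y separately (midranks; no ties here).
rank(x): 8->3, 17->8, 1->1, 18->9, 4->2, 19->10, 10->4, 16->7, 15->6, 11->5
rank(y): 6->6, 8->8, 10->10, 9->9, 2->2, 1->1, 4->4, 3->3, 7->7, 5->5
Step 2: d_i = R_x(i) - R_y(i); compute d_i^2.
  (3-6)^2=9, (8-8)^2=0, (1-10)^2=81, (9-9)^2=0, (2-2)^2=0, (10-1)^2=81, (4-4)^2=0, (7-3)^2=16, (6-7)^2=1, (5-5)^2=0
sum(d^2) = 188.
Step 3: rho = 1 - 6*188 / (10*(10^2 - 1)) = 1 - 1128/990 = -0.139394.
Step 4: Under H0, t = rho * sqrt((n-2)/(1-rho^2)) = -0.3982 ~ t(8).
Step 5: Two-sided p-value from the t-distribution with 8 df = 0.700932.
Step 6: alpha = 0.05. fail to reject H0.

rho = -0.1394, p = 0.700932, fail to reject H0 at alpha = 0.05.


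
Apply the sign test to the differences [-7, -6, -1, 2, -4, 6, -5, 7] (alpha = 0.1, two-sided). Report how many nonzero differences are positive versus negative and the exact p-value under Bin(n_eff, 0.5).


Step 1: Discard zero differences. Original n = 8; n_eff = number of nonzero differences = 8.
Nonzero differences (with sign): -7, -6, -1, +2, -4, +6, -5, +7
Step 2: Count signs: positive = 3, negative = 5.
Step 3: Under H0: P(positive) = 0.5, so the number of positives S ~ Bin(8, 0.5).
Step 4: Two-sided exact p-value = sum of Bin(8,0.5) probabilities at or below the observed probability = 0.726562.
Step 5: alpha = 0.1. fail to reject H0.

n_eff = 8, pos = 3, neg = 5, p = 0.726562, fail to reject H0.


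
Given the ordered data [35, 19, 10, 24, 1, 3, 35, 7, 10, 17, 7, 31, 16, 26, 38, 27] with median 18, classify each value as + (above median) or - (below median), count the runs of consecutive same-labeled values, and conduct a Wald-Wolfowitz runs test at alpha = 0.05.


Step 1: Compute median = 18; label A = above, B = below.
Labels in order: AABABBABBBBABAAA  (n_A = 8, n_B = 8)
Step 2: Count runs R = 9.
Step 3: Under H0 (random ordering), E[R] = 2*n_A*n_B/(n_A+n_B) + 1 = 2*8*8/16 + 1 = 9.0000.
        Var[R] = 2*n_A*n_B*(2*n_A*n_B - n_A - n_B) / ((n_A+n_B)^2 * (n_A+n_B-1)) = 14336/3840 = 3.7333.
        SD[R] = 1.9322.
Step 4: R = E[R], so z = 0 with no continuity correction.
Step 5: Two-sided p-value via normal approximation = 2*(1 - Phi(|z|)) = 1.000000.
Step 6: alpha = 0.05. fail to reject H0.

R = 9, z = 0.0000, p = 1.000000, fail to reject H0.


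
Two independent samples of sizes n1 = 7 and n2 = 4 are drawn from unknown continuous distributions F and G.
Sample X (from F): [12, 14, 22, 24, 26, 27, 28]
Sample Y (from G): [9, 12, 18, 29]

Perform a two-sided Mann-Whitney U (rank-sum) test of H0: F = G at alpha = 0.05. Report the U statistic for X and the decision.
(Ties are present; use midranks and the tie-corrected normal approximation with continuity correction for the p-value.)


Step 1: Combine and sort all 11 observations; assign midranks.
sorted (value, group): (9,Y), (12,X), (12,Y), (14,X), (18,Y), (22,X), (24,X), (26,X), (27,X), (28,X), (29,Y)
ranks: 9->1, 12->2.5, 12->2.5, 14->4, 18->5, 22->6, 24->7, 26->8, 27->9, 28->10, 29->11
Step 2: Rank sum for X: R1 = 2.5 + 4 + 6 + 7 + 8 + 9 + 10 = 46.5.
Step 3: U_X = R1 - n1(n1+1)/2 = 46.5 - 7*8/2 = 46.5 - 28 = 18.5.
       U_Y = n1*n2 - U_X = 28 - 18.5 = 9.5.
Step 4: Ties are present, so use the tie-corrected normal approximation (with continuity correction) for the p-value.
Step 5: p-value = 0.448659; compare to alpha = 0.05. fail to reject H0.

U_X = 18.5, p = 0.448659, fail to reject H0 at alpha = 0.05.


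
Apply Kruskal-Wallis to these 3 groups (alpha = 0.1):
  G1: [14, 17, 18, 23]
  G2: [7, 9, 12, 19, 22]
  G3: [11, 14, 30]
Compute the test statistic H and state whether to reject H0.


Step 1: Combine all N = 12 observations and assign midranks.
sorted (value, group, rank): (7,G2,1), (9,G2,2), (11,G3,3), (12,G2,4), (14,G1,5.5), (14,G3,5.5), (17,G1,7), (18,G1,8), (19,G2,9), (22,G2,10), (23,G1,11), (30,G3,12)
Step 2: Sum ranks within each group.
R_1 = 31.5 (n_1 = 4)
R_2 = 26 (n_2 = 5)
R_3 = 20.5 (n_3 = 3)
Step 3: H = 12/(N(N+1)) * sum(R_i^2/n_i) - 3(N+1)
     = 12/(12*13) * (31.5^2/4 + 26^2/5 + 20.5^2/3) - 3*13
     = 0.076923 * 523.346 - 39
     = 1.257372.
Step 4: Ties present; correction factor C = 1 - 6/(12^3 - 12) = 0.996503. Corrected H = 1.257372 / 0.996503 = 1.261784.
Step 5: Under H0, H ~ chi^2(2); p-value = 0.532117.
Step 6: alpha = 0.1. fail to reject H0.

H = 1.2618, df = 2, p = 0.532117, fail to reject H0.


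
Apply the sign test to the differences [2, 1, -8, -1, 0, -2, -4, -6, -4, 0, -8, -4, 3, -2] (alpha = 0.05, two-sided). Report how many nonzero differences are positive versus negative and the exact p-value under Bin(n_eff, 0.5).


Step 1: Discard zero differences. Original n = 14; n_eff = number of nonzero differences = 12.
Nonzero differences (with sign): +2, +1, -8, -1, -2, -4, -6, -4, -8, -4, +3, -2
Step 2: Count signs: positive = 3, negative = 9.
Step 3: Under H0: P(positive) = 0.5, so the number of positives S ~ Bin(12, 0.5).
Step 4: Two-sided exact p-value = sum of Bin(12,0.5) probabilities at or below the observed probability = 0.145996.
Step 5: alpha = 0.05. fail to reject H0.

n_eff = 12, pos = 3, neg = 9, p = 0.145996, fail to reject H0.


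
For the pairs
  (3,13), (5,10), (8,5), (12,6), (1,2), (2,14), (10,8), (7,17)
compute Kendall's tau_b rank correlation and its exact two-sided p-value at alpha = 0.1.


Step 1: Enumerate the 28 unordered pairs (i,j) with i<j and classify each by sign(x_j-x_i) * sign(y_j-y_i).
  (1,2):dx=+2,dy=-3->D; (1,3):dx=+5,dy=-8->D; (1,4):dx=+9,dy=-7->D; (1,5):dx=-2,dy=-11->C
  (1,6):dx=-1,dy=+1->D; (1,7):dx=+7,dy=-5->D; (1,8):dx=+4,dy=+4->C; (2,3):dx=+3,dy=-5->D
  (2,4):dx=+7,dy=-4->D; (2,5):dx=-4,dy=-8->C; (2,6):dx=-3,dy=+4->D; (2,7):dx=+5,dy=-2->D
  (2,8):dx=+2,dy=+7->C; (3,4):dx=+4,dy=+1->C; (3,5):dx=-7,dy=-3->C; (3,6):dx=-6,dy=+9->D
  (3,7):dx=+2,dy=+3->C; (3,8):dx=-1,dy=+12->D; (4,5):dx=-11,dy=-4->C; (4,6):dx=-10,dy=+8->D
  (4,7):dx=-2,dy=+2->D; (4,8):dx=-5,dy=+11->D; (5,6):dx=+1,dy=+12->C; (5,7):dx=+9,dy=+6->C
  (5,8):dx=+6,dy=+15->C; (6,7):dx=+8,dy=-6->D; (6,8):dx=+5,dy=+3->C; (7,8):dx=-3,dy=+9->D
Step 2: C = 12, D = 16, total pairs = 28.
Step 3: tau = (C - D)/(n(n-1)/2) = (12 - 16)/28 = -0.142857.
Step 4: Exact two-sided p-value (enumerate n! = 40320 permutations of y under H0): p = 0.719544.
Step 5: alpha = 0.1. fail to reject H0.

tau_b = -0.1429 (C=12, D=16), p = 0.719544, fail to reject H0.


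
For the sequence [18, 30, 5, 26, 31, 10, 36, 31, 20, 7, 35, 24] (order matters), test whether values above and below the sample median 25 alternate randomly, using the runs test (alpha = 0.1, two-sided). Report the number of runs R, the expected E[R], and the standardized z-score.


Step 1: Compute median = 25; label A = above, B = below.
Labels in order: BABAABAABBAB  (n_A = 6, n_B = 6)
Step 2: Count runs R = 9.
Step 3: Under H0 (random ordering), E[R] = 2*n_A*n_B/(n_A+n_B) + 1 = 2*6*6/12 + 1 = 7.0000.
        Var[R] = 2*n_A*n_B*(2*n_A*n_B - n_A - n_B) / ((n_A+n_B)^2 * (n_A+n_B-1)) = 4320/1584 = 2.7273.
        SD[R] = 1.6514.
Step 4: Continuity-corrected z = (R - 0.5 - E[R]) / SD[R] = (9 - 0.5 - 7.0000) / 1.6514 = 0.9083.
Step 5: Two-sided p-value via normal approximation = 2*(1 - Phi(|z|)) = 0.363722.
Step 6: alpha = 0.1. fail to reject H0.

R = 9, z = 0.9083, p = 0.363722, fail to reject H0.


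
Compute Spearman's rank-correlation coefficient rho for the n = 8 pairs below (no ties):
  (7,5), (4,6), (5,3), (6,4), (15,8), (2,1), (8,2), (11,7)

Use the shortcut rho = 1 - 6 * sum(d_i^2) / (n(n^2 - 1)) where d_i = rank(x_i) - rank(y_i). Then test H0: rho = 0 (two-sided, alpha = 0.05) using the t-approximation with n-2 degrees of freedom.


Step 1: Rank x and y separately (midranks; no ties here).
rank(x): 7->5, 4->2, 5->3, 6->4, 15->8, 2->1, 8->6, 11->7
rank(y): 5->5, 6->6, 3->3, 4->4, 8->8, 1->1, 2->2, 7->7
Step 2: d_i = R_x(i) - R_y(i); compute d_i^2.
  (5-5)^2=0, (2-6)^2=16, (3-3)^2=0, (4-4)^2=0, (8-8)^2=0, (1-1)^2=0, (6-2)^2=16, (7-7)^2=0
sum(d^2) = 32.
Step 3: rho = 1 - 6*32 / (8*(8^2 - 1)) = 1 - 192/504 = 0.619048.
Step 4: Under H0, t = rho * sqrt((n-2)/(1-rho^2)) = 1.9308 ~ t(6).
Step 5: Two-sided p-value from the t-distribution with 6 df = 0.101733.
Step 6: alpha = 0.05. fail to reject H0.

rho = 0.6190, p = 0.101733, fail to reject H0 at alpha = 0.05.


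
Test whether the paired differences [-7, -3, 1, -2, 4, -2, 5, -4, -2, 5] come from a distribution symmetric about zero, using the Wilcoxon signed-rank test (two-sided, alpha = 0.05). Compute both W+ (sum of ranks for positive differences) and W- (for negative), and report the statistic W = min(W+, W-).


Step 1: Drop any zero differences (none here) and take |d_i|.
|d| = [7, 3, 1, 2, 4, 2, 5, 4, 2, 5]
Step 2: Midrank |d_i| (ties get averaged ranks).
ranks: |7|->10, |3|->5, |1|->1, |2|->3, |4|->6.5, |2|->3, |5|->8.5, |4|->6.5, |2|->3, |5|->8.5
Step 3: Attach original signs; sum ranks with positive sign and with negative sign.
W+ = 1 + 6.5 + 8.5 + 8.5 = 24.5
W- = 10 + 5 + 3 + 3 + 6.5 + 3 = 30.5
(Check: W+ + W- = 55 should equal n(n+1)/2 = 55.)
Step 4: Test statistic W = min(W+, W-) = 24.5.
Step 5: Ties in |d|, so use the tie-corrected normal approximation.
        E[W] = n(n+1)/4 = 10*11/4 = 27.5.
        Tie groups: |d|=2 (t=3), |d|=4 (t=2), |d|=5 (t=2); sum(t^3 - t) = 36.
        Var[W] = n(n+1)(2n+1)/24 - sum(t^3-t)/48 = 2310/24 - 36/48 = 95.5.
        z = (W - E[W]) / sqrt(Var[W]) = (24.5 - 27.5) / 9.7724 = -0.3070.
        Two-sided p = 2*Phi(z) = 0.758853.
Step 6: alpha = 0.05. fail to reject H0.

W+ = 24.5, W- = 30.5, W = min = 24.5, p = 0.758853, fail to reject H0.


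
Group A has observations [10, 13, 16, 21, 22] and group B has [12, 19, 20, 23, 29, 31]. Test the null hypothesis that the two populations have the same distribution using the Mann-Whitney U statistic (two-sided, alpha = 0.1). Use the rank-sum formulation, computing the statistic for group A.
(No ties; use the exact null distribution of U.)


Step 1: Combine and sort all 11 observations; assign midranks.
sorted (value, group): (10,X), (12,Y), (13,X), (16,X), (19,Y), (20,Y), (21,X), (22,X), (23,Y), (29,Y), (31,Y)
ranks: 10->1, 12->2, 13->3, 16->4, 19->5, 20->6, 21->7, 22->8, 23->9, 29->10, 31->11
Step 2: Rank sum for X: R1 = 1 + 3 + 4 + 7 + 8 = 23.
Step 3: U_X = R1 - n1(n1+1)/2 = 23 - 5*6/2 = 23 - 15 = 8.
       U_Y = n1*n2 - U_X = 30 - 8 = 22.
Step 4: No ties, so the exact null distribution of U (based on enumerating the C(11,5) = 462 equally likely rank assignments) gives the two-sided p-value.
Step 5: p-value = 0.246753; compare to alpha = 0.1. fail to reject H0.

U_X = 8, p = 0.246753, fail to reject H0 at alpha = 0.1.


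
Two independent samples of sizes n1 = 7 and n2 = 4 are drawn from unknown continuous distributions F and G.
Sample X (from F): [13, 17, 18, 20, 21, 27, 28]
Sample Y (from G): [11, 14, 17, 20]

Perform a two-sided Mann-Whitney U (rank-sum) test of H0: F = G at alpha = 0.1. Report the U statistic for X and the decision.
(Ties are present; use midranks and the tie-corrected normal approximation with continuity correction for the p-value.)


Step 1: Combine and sort all 11 observations; assign midranks.
sorted (value, group): (11,Y), (13,X), (14,Y), (17,X), (17,Y), (18,X), (20,X), (20,Y), (21,X), (27,X), (28,X)
ranks: 11->1, 13->2, 14->3, 17->4.5, 17->4.5, 18->6, 20->7.5, 20->7.5, 21->9, 27->10, 28->11
Step 2: Rank sum for X: R1 = 2 + 4.5 + 6 + 7.5 + 9 + 10 + 11 = 50.
Step 3: U_X = R1 - n1(n1+1)/2 = 50 - 7*8/2 = 50 - 28 = 22.
       U_Y = n1*n2 - U_X = 28 - 22 = 6.
Step 4: Ties are present, so use the tie-corrected normal approximation (with continuity correction) for the p-value.
Step 5: p-value = 0.154489; compare to alpha = 0.1. fail to reject H0.

U_X = 22, p = 0.154489, fail to reject H0 at alpha = 0.1.


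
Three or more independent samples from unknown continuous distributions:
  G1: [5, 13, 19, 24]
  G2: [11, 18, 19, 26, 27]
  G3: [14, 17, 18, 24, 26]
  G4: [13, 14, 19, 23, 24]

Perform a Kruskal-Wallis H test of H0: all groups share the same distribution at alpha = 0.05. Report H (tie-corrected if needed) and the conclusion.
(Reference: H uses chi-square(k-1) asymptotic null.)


Step 1: Combine all N = 19 observations and assign midranks.
sorted (value, group, rank): (5,G1,1), (11,G2,2), (13,G1,3.5), (13,G4,3.5), (14,G3,5.5), (14,G4,5.5), (17,G3,7), (18,G2,8.5), (18,G3,8.5), (19,G1,11), (19,G2,11), (19,G4,11), (23,G4,13), (24,G1,15), (24,G3,15), (24,G4,15), (26,G2,17.5), (26,G3,17.5), (27,G2,19)
Step 2: Sum ranks within each group.
R_1 = 30.5 (n_1 = 4)
R_2 = 58 (n_2 = 5)
R_3 = 53.5 (n_3 = 5)
R_4 = 48 (n_4 = 5)
Step 3: H = 12/(N(N+1)) * sum(R_i^2/n_i) - 3(N+1)
     = 12/(19*20) * (30.5^2/4 + 58^2/5 + 53.5^2/5 + 48^2/5) - 3*20
     = 0.031579 * 1938.61 - 60
     = 1.219342.
Step 4: Ties present; correction factor C = 1 - 72/(19^3 - 19) = 0.989474. Corrected H = 1.219342 / 0.989474 = 1.232314.
Step 5: Under H0, H ~ chi^2(3); p-value = 0.745265.
Step 6: alpha = 0.05. fail to reject H0.

H = 1.2323, df = 3, p = 0.745265, fail to reject H0.


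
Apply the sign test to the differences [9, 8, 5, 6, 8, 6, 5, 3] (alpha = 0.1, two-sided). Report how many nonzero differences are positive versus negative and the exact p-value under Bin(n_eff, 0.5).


Step 1: Discard zero differences. Original n = 8; n_eff = number of nonzero differences = 8.
Nonzero differences (with sign): +9, +8, +5, +6, +8, +6, +5, +3
Step 2: Count signs: positive = 8, negative = 0.
Step 3: Under H0: P(positive) = 0.5, so the number of positives S ~ Bin(8, 0.5).
Step 4: Two-sided exact p-value = sum of Bin(8,0.5) probabilities at or below the observed probability = 0.007812.
Step 5: alpha = 0.1. reject H0.

n_eff = 8, pos = 8, neg = 0, p = 0.007812, reject H0.


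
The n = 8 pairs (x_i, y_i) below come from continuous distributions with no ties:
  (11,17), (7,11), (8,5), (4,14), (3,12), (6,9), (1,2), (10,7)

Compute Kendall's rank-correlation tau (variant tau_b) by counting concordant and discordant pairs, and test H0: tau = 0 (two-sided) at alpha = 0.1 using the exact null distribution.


Step 1: Enumerate the 28 unordered pairs (i,j) with i<j and classify each by sign(x_j-x_i) * sign(y_j-y_i).
  (1,2):dx=-4,dy=-6->C; (1,3):dx=-3,dy=-12->C; (1,4):dx=-7,dy=-3->C; (1,5):dx=-8,dy=-5->C
  (1,6):dx=-5,dy=-8->C; (1,7):dx=-10,dy=-15->C; (1,8):dx=-1,dy=-10->C; (2,3):dx=+1,dy=-6->D
  (2,4):dx=-3,dy=+3->D; (2,5):dx=-4,dy=+1->D; (2,6):dx=-1,dy=-2->C; (2,7):dx=-6,dy=-9->C
  (2,8):dx=+3,dy=-4->D; (3,4):dx=-4,dy=+9->D; (3,5):dx=-5,dy=+7->D; (3,6):dx=-2,dy=+4->D
  (3,7):dx=-7,dy=-3->C; (3,8):dx=+2,dy=+2->C; (4,5):dx=-1,dy=-2->C; (4,6):dx=+2,dy=-5->D
  (4,7):dx=-3,dy=-12->C; (4,8):dx=+6,dy=-7->D; (5,6):dx=+3,dy=-3->D; (5,7):dx=-2,dy=-10->C
  (5,8):dx=+7,dy=-5->D; (6,7):dx=-5,dy=-7->C; (6,8):dx=+4,dy=-2->D; (7,8):dx=+9,dy=+5->C
Step 2: C = 16, D = 12, total pairs = 28.
Step 3: tau = (C - D)/(n(n-1)/2) = (16 - 12)/28 = 0.142857.
Step 4: Exact two-sided p-value (enumerate n! = 40320 permutations of y under H0): p = 0.719544.
Step 5: alpha = 0.1. fail to reject H0.

tau_b = 0.1429 (C=16, D=12), p = 0.719544, fail to reject H0.


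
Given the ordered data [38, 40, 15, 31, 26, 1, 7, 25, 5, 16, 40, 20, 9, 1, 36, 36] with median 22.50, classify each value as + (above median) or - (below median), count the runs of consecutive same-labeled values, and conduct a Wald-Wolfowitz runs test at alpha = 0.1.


Step 1: Compute median = 22.50; label A = above, B = below.
Labels in order: AABAABBABBABBBAA  (n_A = 8, n_B = 8)
Step 2: Count runs R = 9.
Step 3: Under H0 (random ordering), E[R] = 2*n_A*n_B/(n_A+n_B) + 1 = 2*8*8/16 + 1 = 9.0000.
        Var[R] = 2*n_A*n_B*(2*n_A*n_B - n_A - n_B) / ((n_A+n_B)^2 * (n_A+n_B-1)) = 14336/3840 = 3.7333.
        SD[R] = 1.9322.
Step 4: R = E[R], so z = 0 with no continuity correction.
Step 5: Two-sided p-value via normal approximation = 2*(1 - Phi(|z|)) = 1.000000.
Step 6: alpha = 0.1. fail to reject H0.

R = 9, z = 0.0000, p = 1.000000, fail to reject H0.


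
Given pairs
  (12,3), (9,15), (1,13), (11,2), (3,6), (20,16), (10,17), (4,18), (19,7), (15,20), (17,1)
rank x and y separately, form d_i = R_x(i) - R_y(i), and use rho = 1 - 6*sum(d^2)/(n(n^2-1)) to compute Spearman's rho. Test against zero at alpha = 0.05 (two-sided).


Step 1: Rank x and y separately (midranks; no ties here).
rank(x): 12->7, 9->4, 1->1, 11->6, 3->2, 20->11, 10->5, 4->3, 19->10, 15->8, 17->9
rank(y): 3->3, 15->7, 13->6, 2->2, 6->4, 16->8, 17->9, 18->10, 7->5, 20->11, 1->1
Step 2: d_i = R_x(i) - R_y(i); compute d_i^2.
  (7-3)^2=16, (4-7)^2=9, (1-6)^2=25, (6-2)^2=16, (2-4)^2=4, (11-8)^2=9, (5-9)^2=16, (3-10)^2=49, (10-5)^2=25, (8-11)^2=9, (9-1)^2=64
sum(d^2) = 242.
Step 3: rho = 1 - 6*242 / (11*(11^2 - 1)) = 1 - 1452/1320 = -0.100000.
Step 4: Under H0, t = rho * sqrt((n-2)/(1-rho^2)) = -0.3015 ~ t(9).
Step 5: Two-sided p-value from the t-distribution with 9 df = 0.769875.
Step 6: alpha = 0.05. fail to reject H0.

rho = -0.1000, p = 0.769875, fail to reject H0 at alpha = 0.05.


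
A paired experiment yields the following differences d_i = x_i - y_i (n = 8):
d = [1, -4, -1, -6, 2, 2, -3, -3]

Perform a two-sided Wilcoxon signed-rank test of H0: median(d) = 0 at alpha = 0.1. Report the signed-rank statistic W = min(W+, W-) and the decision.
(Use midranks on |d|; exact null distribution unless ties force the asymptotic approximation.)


Step 1: Drop any zero differences (none here) and take |d_i|.
|d| = [1, 4, 1, 6, 2, 2, 3, 3]
Step 2: Midrank |d_i| (ties get averaged ranks).
ranks: |1|->1.5, |4|->7, |1|->1.5, |6|->8, |2|->3.5, |2|->3.5, |3|->5.5, |3|->5.5
Step 3: Attach original signs; sum ranks with positive sign and with negative sign.
W+ = 1.5 + 3.5 + 3.5 = 8.5
W- = 7 + 1.5 + 8 + 5.5 + 5.5 = 27.5
(Check: W+ + W- = 36 should equal n(n+1)/2 = 36.)
Step 4: Test statistic W = min(W+, W-) = 8.5.
Step 5: Ties in |d|, so use the tie-corrected normal approximation.
        E[W] = n(n+1)/4 = 8*9/4 = 18.
        Tie groups: |d|=1 (t=2), |d|=2 (t=2), |d|=3 (t=2); sum(t^3 - t) = 18.
        Var[W] = n(n+1)(2n+1)/24 - sum(t^3-t)/48 = 1224/24 - 18/48 = 50.625.
        z = (W - E[W]) / sqrt(Var[W]) = (8.5 - 18) / 7.1151 = -1.3352.
        Two-sided p = 2*Phi(z) = 0.181816.
Step 6: alpha = 0.1. fail to reject H0.

W+ = 8.5, W- = 27.5, W = min = 8.5, p = 0.181816, fail to reject H0.


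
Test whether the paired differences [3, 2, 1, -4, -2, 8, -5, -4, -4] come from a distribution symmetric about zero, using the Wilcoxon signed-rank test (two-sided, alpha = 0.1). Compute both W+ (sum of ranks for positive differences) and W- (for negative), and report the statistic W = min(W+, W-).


Step 1: Drop any zero differences (none here) and take |d_i|.
|d| = [3, 2, 1, 4, 2, 8, 5, 4, 4]
Step 2: Midrank |d_i| (ties get averaged ranks).
ranks: |3|->4, |2|->2.5, |1|->1, |4|->6, |2|->2.5, |8|->9, |5|->8, |4|->6, |4|->6
Step 3: Attach original signs; sum ranks with positive sign and with negative sign.
W+ = 4 + 2.5 + 1 + 9 = 16.5
W- = 6 + 2.5 + 8 + 6 + 6 = 28.5
(Check: W+ + W- = 45 should equal n(n+1)/2 = 45.)
Step 4: Test statistic W = min(W+, W-) = 16.5.
Step 5: Ties in |d|, so use the tie-corrected normal approximation.
        E[W] = n(n+1)/4 = 9*10/4 = 22.5.
        Tie groups: |d|=2 (t=2), |d|=4 (t=3); sum(t^3 - t) = 30.
        Var[W] = n(n+1)(2n+1)/24 - sum(t^3-t)/48 = 1710/24 - 30/48 = 70.625.
        z = (W - E[W]) / sqrt(Var[W]) = (16.5 - 22.5) / 8.4039 = -0.7140.
        Two-sided p = 2*Phi(z) = 0.475254.
Step 6: alpha = 0.1. fail to reject H0.

W+ = 16.5, W- = 28.5, W = min = 16.5, p = 0.475254, fail to reject H0.


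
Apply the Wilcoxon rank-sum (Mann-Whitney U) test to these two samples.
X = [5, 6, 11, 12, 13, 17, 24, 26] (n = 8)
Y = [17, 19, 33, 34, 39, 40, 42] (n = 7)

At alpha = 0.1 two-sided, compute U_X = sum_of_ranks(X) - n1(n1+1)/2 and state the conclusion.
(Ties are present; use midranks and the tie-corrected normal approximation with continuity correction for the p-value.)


Step 1: Combine and sort all 15 observations; assign midranks.
sorted (value, group): (5,X), (6,X), (11,X), (12,X), (13,X), (17,X), (17,Y), (19,Y), (24,X), (26,X), (33,Y), (34,Y), (39,Y), (40,Y), (42,Y)
ranks: 5->1, 6->2, 11->3, 12->4, 13->5, 17->6.5, 17->6.5, 19->8, 24->9, 26->10, 33->11, 34->12, 39->13, 40->14, 42->15
Step 2: Rank sum for X: R1 = 1 + 2 + 3 + 4 + 5 + 6.5 + 9 + 10 = 40.5.
Step 3: U_X = R1 - n1(n1+1)/2 = 40.5 - 8*9/2 = 40.5 - 36 = 4.5.
       U_Y = n1*n2 - U_X = 56 - 4.5 = 51.5.
Step 4: Ties are present, so use the tie-corrected normal approximation (with continuity correction) for the p-value.
Step 5: p-value = 0.007719; compare to alpha = 0.1. reject H0.

U_X = 4.5, p = 0.007719, reject H0 at alpha = 0.1.


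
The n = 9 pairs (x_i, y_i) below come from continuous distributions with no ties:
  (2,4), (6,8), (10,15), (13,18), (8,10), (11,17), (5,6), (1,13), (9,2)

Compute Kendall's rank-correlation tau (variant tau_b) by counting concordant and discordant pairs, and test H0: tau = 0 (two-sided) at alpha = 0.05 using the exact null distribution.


Step 1: Enumerate the 36 unordered pairs (i,j) with i<j and classify each by sign(x_j-x_i) * sign(y_j-y_i).
  (1,2):dx=+4,dy=+4->C; (1,3):dx=+8,dy=+11->C; (1,4):dx=+11,dy=+14->C; (1,5):dx=+6,dy=+6->C
  (1,6):dx=+9,dy=+13->C; (1,7):dx=+3,dy=+2->C; (1,8):dx=-1,dy=+9->D; (1,9):dx=+7,dy=-2->D
  (2,3):dx=+4,dy=+7->C; (2,4):dx=+7,dy=+10->C; (2,5):dx=+2,dy=+2->C; (2,6):dx=+5,dy=+9->C
  (2,7):dx=-1,dy=-2->C; (2,8):dx=-5,dy=+5->D; (2,9):dx=+3,dy=-6->D; (3,4):dx=+3,dy=+3->C
  (3,5):dx=-2,dy=-5->C; (3,6):dx=+1,dy=+2->C; (3,7):dx=-5,dy=-9->C; (3,8):dx=-9,dy=-2->C
  (3,9):dx=-1,dy=-13->C; (4,5):dx=-5,dy=-8->C; (4,6):dx=-2,dy=-1->C; (4,7):dx=-8,dy=-12->C
  (4,8):dx=-12,dy=-5->C; (4,9):dx=-4,dy=-16->C; (5,6):dx=+3,dy=+7->C; (5,7):dx=-3,dy=-4->C
  (5,8):dx=-7,dy=+3->D; (5,9):dx=+1,dy=-8->D; (6,7):dx=-6,dy=-11->C; (6,8):dx=-10,dy=-4->C
  (6,9):dx=-2,dy=-15->C; (7,8):dx=-4,dy=+7->D; (7,9):dx=+4,dy=-4->D; (8,9):dx=+8,dy=-11->D
Step 2: C = 27, D = 9, total pairs = 36.
Step 3: tau = (C - D)/(n(n-1)/2) = (27 - 9)/36 = 0.500000.
Step 4: Exact two-sided p-value (enumerate n! = 362880 permutations of y under H0): p = 0.075176.
Step 5: alpha = 0.05. fail to reject H0.

tau_b = 0.5000 (C=27, D=9), p = 0.075176, fail to reject H0.


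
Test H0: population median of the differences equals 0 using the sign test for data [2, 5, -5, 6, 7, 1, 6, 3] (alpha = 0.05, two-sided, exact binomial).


Step 1: Discard zero differences. Original n = 8; n_eff = number of nonzero differences = 8.
Nonzero differences (with sign): +2, +5, -5, +6, +7, +1, +6, +3
Step 2: Count signs: positive = 7, negative = 1.
Step 3: Under H0: P(positive) = 0.5, so the number of positives S ~ Bin(8, 0.5).
Step 4: Two-sided exact p-value = sum of Bin(8,0.5) probabilities at or below the observed probability = 0.070312.
Step 5: alpha = 0.05. fail to reject H0.

n_eff = 8, pos = 7, neg = 1, p = 0.070312, fail to reject H0.


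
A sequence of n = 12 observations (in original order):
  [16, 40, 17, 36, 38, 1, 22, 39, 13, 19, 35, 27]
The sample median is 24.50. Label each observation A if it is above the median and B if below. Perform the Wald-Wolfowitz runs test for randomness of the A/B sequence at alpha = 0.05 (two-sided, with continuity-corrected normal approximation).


Step 1: Compute median = 24.50; label A = above, B = below.
Labels in order: BABAABBABBAA  (n_A = 6, n_B = 6)
Step 2: Count runs R = 8.
Step 3: Under H0 (random ordering), E[R] = 2*n_A*n_B/(n_A+n_B) + 1 = 2*6*6/12 + 1 = 7.0000.
        Var[R] = 2*n_A*n_B*(2*n_A*n_B - n_A - n_B) / ((n_A+n_B)^2 * (n_A+n_B-1)) = 4320/1584 = 2.7273.
        SD[R] = 1.6514.
Step 4: Continuity-corrected z = (R - 0.5 - E[R]) / SD[R] = (8 - 0.5 - 7.0000) / 1.6514 = 0.3028.
Step 5: Two-sided p-value via normal approximation = 2*(1 - Phi(|z|)) = 0.762069.
Step 6: alpha = 0.05. fail to reject H0.

R = 8, z = 0.3028, p = 0.762069, fail to reject H0.


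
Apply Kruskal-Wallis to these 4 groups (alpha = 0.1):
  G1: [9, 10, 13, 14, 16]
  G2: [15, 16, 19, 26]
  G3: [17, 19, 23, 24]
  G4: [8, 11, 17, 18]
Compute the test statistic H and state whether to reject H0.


Step 1: Combine all N = 17 observations and assign midranks.
sorted (value, group, rank): (8,G4,1), (9,G1,2), (10,G1,3), (11,G4,4), (13,G1,5), (14,G1,6), (15,G2,7), (16,G1,8.5), (16,G2,8.5), (17,G3,10.5), (17,G4,10.5), (18,G4,12), (19,G2,13.5), (19,G3,13.5), (23,G3,15), (24,G3,16), (26,G2,17)
Step 2: Sum ranks within each group.
R_1 = 24.5 (n_1 = 5)
R_2 = 46 (n_2 = 4)
R_3 = 55 (n_3 = 4)
R_4 = 27.5 (n_4 = 4)
Step 3: H = 12/(N(N+1)) * sum(R_i^2/n_i) - 3(N+1)
     = 12/(17*18) * (24.5^2/5 + 46^2/4 + 55^2/4 + 27.5^2/4) - 3*18
     = 0.039216 * 1594.36 - 54
     = 8.524020.
Step 4: Ties present; correction factor C = 1 - 18/(17^3 - 17) = 0.996324. Corrected H = 8.524020 / 0.996324 = 8.555474.
Step 5: Under H0, H ~ chi^2(3); p-value = 0.035824.
Step 6: alpha = 0.1. reject H0.

H = 8.5555, df = 3, p = 0.035824, reject H0.


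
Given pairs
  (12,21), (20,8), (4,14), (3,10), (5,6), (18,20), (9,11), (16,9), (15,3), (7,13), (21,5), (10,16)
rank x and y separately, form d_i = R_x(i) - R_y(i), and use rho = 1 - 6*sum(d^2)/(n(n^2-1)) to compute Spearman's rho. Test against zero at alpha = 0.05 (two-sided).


Step 1: Rank x and y separately (midranks; no ties here).
rank(x): 12->7, 20->11, 4->2, 3->1, 5->3, 18->10, 9->5, 16->9, 15->8, 7->4, 21->12, 10->6
rank(y): 21->12, 8->4, 14->9, 10->6, 6->3, 20->11, 11->7, 9->5, 3->1, 13->8, 5->2, 16->10
Step 2: d_i = R_x(i) - R_y(i); compute d_i^2.
  (7-12)^2=25, (11-4)^2=49, (2-9)^2=49, (1-6)^2=25, (3-3)^2=0, (10-11)^2=1, (5-7)^2=4, (9-5)^2=16, (8-1)^2=49, (4-8)^2=16, (12-2)^2=100, (6-10)^2=16
sum(d^2) = 350.
Step 3: rho = 1 - 6*350 / (12*(12^2 - 1)) = 1 - 2100/1716 = -0.223776.
Step 4: Under H0, t = rho * sqrt((n-2)/(1-rho^2)) = -0.7261 ~ t(10).
Step 5: Two-sided p-value from the t-distribution with 10 df = 0.484452.
Step 6: alpha = 0.05. fail to reject H0.

rho = -0.2238, p = 0.484452, fail to reject H0 at alpha = 0.05.


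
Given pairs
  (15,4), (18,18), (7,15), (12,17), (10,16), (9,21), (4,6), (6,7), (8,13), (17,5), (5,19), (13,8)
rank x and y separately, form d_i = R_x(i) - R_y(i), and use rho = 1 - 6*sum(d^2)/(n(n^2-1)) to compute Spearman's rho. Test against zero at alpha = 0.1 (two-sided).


Step 1: Rank x and y separately (midranks; no ties here).
rank(x): 15->10, 18->12, 7->4, 12->8, 10->7, 9->6, 4->1, 6->3, 8->5, 17->11, 5->2, 13->9
rank(y): 4->1, 18->10, 15->7, 17->9, 16->8, 21->12, 6->3, 7->4, 13->6, 5->2, 19->11, 8->5
Step 2: d_i = R_x(i) - R_y(i); compute d_i^2.
  (10-1)^2=81, (12-10)^2=4, (4-7)^2=9, (8-9)^2=1, (7-8)^2=1, (6-12)^2=36, (1-3)^2=4, (3-4)^2=1, (5-6)^2=1, (11-2)^2=81, (2-11)^2=81, (9-5)^2=16
sum(d^2) = 316.
Step 3: rho = 1 - 6*316 / (12*(12^2 - 1)) = 1 - 1896/1716 = -0.104895.
Step 4: Under H0, t = rho * sqrt((n-2)/(1-rho^2)) = -0.3335 ~ t(10).
Step 5: Two-sided p-value from the t-distribution with 10 df = 0.745609.
Step 6: alpha = 0.1. fail to reject H0.

rho = -0.1049, p = 0.745609, fail to reject H0 at alpha = 0.1.


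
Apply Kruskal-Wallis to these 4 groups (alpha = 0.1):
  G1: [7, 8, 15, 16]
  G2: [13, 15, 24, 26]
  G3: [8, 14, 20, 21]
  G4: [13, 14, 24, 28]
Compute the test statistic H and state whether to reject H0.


Step 1: Combine all N = 16 observations and assign midranks.
sorted (value, group, rank): (7,G1,1), (8,G1,2.5), (8,G3,2.5), (13,G2,4.5), (13,G4,4.5), (14,G3,6.5), (14,G4,6.5), (15,G1,8.5), (15,G2,8.5), (16,G1,10), (20,G3,11), (21,G3,12), (24,G2,13.5), (24,G4,13.5), (26,G2,15), (28,G4,16)
Step 2: Sum ranks within each group.
R_1 = 22 (n_1 = 4)
R_2 = 41.5 (n_2 = 4)
R_3 = 32 (n_3 = 4)
R_4 = 40.5 (n_4 = 4)
Step 3: H = 12/(N(N+1)) * sum(R_i^2/n_i) - 3(N+1)
     = 12/(16*17) * (22^2/4 + 41.5^2/4 + 32^2/4 + 40.5^2/4) - 3*17
     = 0.044118 * 1217.62 - 51
     = 2.718750.
Step 4: Ties present; correction factor C = 1 - 30/(16^3 - 16) = 0.992647. Corrected H = 2.718750 / 0.992647 = 2.738889.
Step 5: Under H0, H ~ chi^2(3); p-value = 0.433659.
Step 6: alpha = 0.1. fail to reject H0.

H = 2.7389, df = 3, p = 0.433659, fail to reject H0.


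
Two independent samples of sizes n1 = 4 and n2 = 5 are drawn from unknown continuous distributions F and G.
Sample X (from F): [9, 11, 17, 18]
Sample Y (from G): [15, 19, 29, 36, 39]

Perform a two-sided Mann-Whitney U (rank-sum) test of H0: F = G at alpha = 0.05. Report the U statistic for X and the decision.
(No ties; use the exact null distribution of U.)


Step 1: Combine and sort all 9 observations; assign midranks.
sorted (value, group): (9,X), (11,X), (15,Y), (17,X), (18,X), (19,Y), (29,Y), (36,Y), (39,Y)
ranks: 9->1, 11->2, 15->3, 17->4, 18->5, 19->6, 29->7, 36->8, 39->9
Step 2: Rank sum for X: R1 = 1 + 2 + 4 + 5 = 12.
Step 3: U_X = R1 - n1(n1+1)/2 = 12 - 4*5/2 = 12 - 10 = 2.
       U_Y = n1*n2 - U_X = 20 - 2 = 18.
Step 4: No ties, so the exact null distribution of U (based on enumerating the C(9,4) = 126 equally likely rank assignments) gives the two-sided p-value.
Step 5: p-value = 0.063492; compare to alpha = 0.05. fail to reject H0.

U_X = 2, p = 0.063492, fail to reject H0 at alpha = 0.05.


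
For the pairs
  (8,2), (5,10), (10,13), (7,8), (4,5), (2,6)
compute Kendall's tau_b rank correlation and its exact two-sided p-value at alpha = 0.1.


Step 1: Enumerate the 15 unordered pairs (i,j) with i<j and classify each by sign(x_j-x_i) * sign(y_j-y_i).
  (1,2):dx=-3,dy=+8->D; (1,3):dx=+2,dy=+11->C; (1,4):dx=-1,dy=+6->D; (1,5):dx=-4,dy=+3->D
  (1,6):dx=-6,dy=+4->D; (2,3):dx=+5,dy=+3->C; (2,4):dx=+2,dy=-2->D; (2,5):dx=-1,dy=-5->C
  (2,6):dx=-3,dy=-4->C; (3,4):dx=-3,dy=-5->C; (3,5):dx=-6,dy=-8->C; (3,6):dx=-8,dy=-7->C
  (4,5):dx=-3,dy=-3->C; (4,6):dx=-5,dy=-2->C; (5,6):dx=-2,dy=+1->D
Step 2: C = 9, D = 6, total pairs = 15.
Step 3: tau = (C - D)/(n(n-1)/2) = (9 - 6)/15 = 0.200000.
Step 4: Exact two-sided p-value (enumerate n! = 720 permutations of y under H0): p = 0.719444.
Step 5: alpha = 0.1. fail to reject H0.

tau_b = 0.2000 (C=9, D=6), p = 0.719444, fail to reject H0.


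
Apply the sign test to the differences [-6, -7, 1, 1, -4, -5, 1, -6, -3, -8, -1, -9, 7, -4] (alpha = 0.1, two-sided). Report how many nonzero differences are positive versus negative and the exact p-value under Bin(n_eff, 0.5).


Step 1: Discard zero differences. Original n = 14; n_eff = number of nonzero differences = 14.
Nonzero differences (with sign): -6, -7, +1, +1, -4, -5, +1, -6, -3, -8, -1, -9, +7, -4
Step 2: Count signs: positive = 4, negative = 10.
Step 3: Under H0: P(positive) = 0.5, so the number of positives S ~ Bin(14, 0.5).
Step 4: Two-sided exact p-value = sum of Bin(14,0.5) probabilities at or below the observed probability = 0.179565.
Step 5: alpha = 0.1. fail to reject H0.

n_eff = 14, pos = 4, neg = 10, p = 0.179565, fail to reject H0.


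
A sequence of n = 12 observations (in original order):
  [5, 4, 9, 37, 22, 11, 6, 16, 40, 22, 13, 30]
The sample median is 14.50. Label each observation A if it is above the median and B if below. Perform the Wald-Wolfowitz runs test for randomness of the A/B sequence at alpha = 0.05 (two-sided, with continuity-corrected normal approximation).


Step 1: Compute median = 14.50; label A = above, B = below.
Labels in order: BBBAABBAAABA  (n_A = 6, n_B = 6)
Step 2: Count runs R = 6.
Step 3: Under H0 (random ordering), E[R] = 2*n_A*n_B/(n_A+n_B) + 1 = 2*6*6/12 + 1 = 7.0000.
        Var[R] = 2*n_A*n_B*(2*n_A*n_B - n_A - n_B) / ((n_A+n_B)^2 * (n_A+n_B-1)) = 4320/1584 = 2.7273.
        SD[R] = 1.6514.
Step 4: Continuity-corrected z = (R + 0.5 - E[R]) / SD[R] = (6 + 0.5 - 7.0000) / 1.6514 = -0.3028.
Step 5: Two-sided p-value via normal approximation = 2*(1 - Phi(|z|)) = 0.762069.
Step 6: alpha = 0.05. fail to reject H0.

R = 6, z = -0.3028, p = 0.762069, fail to reject H0.


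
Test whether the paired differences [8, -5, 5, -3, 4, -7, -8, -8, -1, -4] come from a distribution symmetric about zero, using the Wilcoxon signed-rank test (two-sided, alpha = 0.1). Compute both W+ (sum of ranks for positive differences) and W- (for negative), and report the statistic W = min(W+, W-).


Step 1: Drop any zero differences (none here) and take |d_i|.
|d| = [8, 5, 5, 3, 4, 7, 8, 8, 1, 4]
Step 2: Midrank |d_i| (ties get averaged ranks).
ranks: |8|->9, |5|->5.5, |5|->5.5, |3|->2, |4|->3.5, |7|->7, |8|->9, |8|->9, |1|->1, |4|->3.5
Step 3: Attach original signs; sum ranks with positive sign and with negative sign.
W+ = 9 + 5.5 + 3.5 = 18
W- = 5.5 + 2 + 7 + 9 + 9 + 1 + 3.5 = 37
(Check: W+ + W- = 55 should equal n(n+1)/2 = 55.)
Step 4: Test statistic W = min(W+, W-) = 18.
Step 5: Ties in |d|, so use the tie-corrected normal approximation.
        E[W] = n(n+1)/4 = 10*11/4 = 27.5.
        Tie groups: |d|=4 (t=2), |d|=5 (t=2), |d|=8 (t=3); sum(t^3 - t) = 36.
        Var[W] = n(n+1)(2n+1)/24 - sum(t^3-t)/48 = 2310/24 - 36/48 = 95.5.
        z = (W - E[W]) / sqrt(Var[W]) = (18 - 27.5) / 9.7724 = -0.9721.
        Two-sided p = 2*Phi(z) = 0.330989.
Step 6: alpha = 0.1. fail to reject H0.

W+ = 18, W- = 37, W = min = 18, p = 0.330989, fail to reject H0.


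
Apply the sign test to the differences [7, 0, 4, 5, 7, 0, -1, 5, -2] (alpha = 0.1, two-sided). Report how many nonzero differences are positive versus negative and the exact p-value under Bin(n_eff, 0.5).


Step 1: Discard zero differences. Original n = 9; n_eff = number of nonzero differences = 7.
Nonzero differences (with sign): +7, +4, +5, +7, -1, +5, -2
Step 2: Count signs: positive = 5, negative = 2.
Step 3: Under H0: P(positive) = 0.5, so the number of positives S ~ Bin(7, 0.5).
Step 4: Two-sided exact p-value = sum of Bin(7,0.5) probabilities at or below the observed probability = 0.453125.
Step 5: alpha = 0.1. fail to reject H0.

n_eff = 7, pos = 5, neg = 2, p = 0.453125, fail to reject H0.


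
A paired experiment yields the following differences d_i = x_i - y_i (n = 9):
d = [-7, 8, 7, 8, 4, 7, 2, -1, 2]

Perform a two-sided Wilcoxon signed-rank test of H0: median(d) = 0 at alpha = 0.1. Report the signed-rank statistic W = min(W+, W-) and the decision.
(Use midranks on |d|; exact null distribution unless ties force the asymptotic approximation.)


Step 1: Drop any zero differences (none here) and take |d_i|.
|d| = [7, 8, 7, 8, 4, 7, 2, 1, 2]
Step 2: Midrank |d_i| (ties get averaged ranks).
ranks: |7|->6, |8|->8.5, |7|->6, |8|->8.5, |4|->4, |7|->6, |2|->2.5, |1|->1, |2|->2.5
Step 3: Attach original signs; sum ranks with positive sign and with negative sign.
W+ = 8.5 + 6 + 8.5 + 4 + 6 + 2.5 + 2.5 = 38
W- = 6 + 1 = 7
(Check: W+ + W- = 45 should equal n(n+1)/2 = 45.)
Step 4: Test statistic W = min(W+, W-) = 7.
Step 5: Ties in |d|, so use the tie-corrected normal approximation.
        E[W] = n(n+1)/4 = 9*10/4 = 22.5.
        Tie groups: |d|=2 (t=2), |d|=7 (t=3), |d|=8 (t=2); sum(t^3 - t) = 36.
        Var[W] = n(n+1)(2n+1)/24 - sum(t^3-t)/48 = 1710/24 - 36/48 = 70.5.
        z = (W - E[W]) / sqrt(Var[W]) = (7 - 22.5) / 8.3964 = -1.8460.
        Two-sided p = 2*Phi(z) = 0.064889.
Step 6: alpha = 0.1. reject H0.

W+ = 38, W- = 7, W = min = 7, p = 0.064889, reject H0.
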